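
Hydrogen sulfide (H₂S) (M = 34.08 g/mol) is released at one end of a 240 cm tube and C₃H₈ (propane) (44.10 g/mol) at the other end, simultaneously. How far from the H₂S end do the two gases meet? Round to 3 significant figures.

128 cm

The fronts meet when d_H₂S + d_C₃H₈ = L with d_H₂S/d_C₃H₈ = √(M_C₃H₈/M_H₂S) (Graham's law). Here √(M_C₃H₈/M_H₂S) = √(44.10/34.08) = 1.138.
With d_H₂S + d_C₃H₈ = 240 cm, d_C₃H₈ = 240/(1 + 1.138) = 112.3 cm.
d_H₂S = 240 − 112.3 = 128 cm.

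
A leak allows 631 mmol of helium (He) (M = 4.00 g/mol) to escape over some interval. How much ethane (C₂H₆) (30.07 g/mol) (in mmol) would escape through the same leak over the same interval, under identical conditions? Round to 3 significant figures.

From Graham's law, rate_C₂H₆/rate_He = √(M_He/M_C₂H₆) = √(4.00/30.07) = √0.1330 = 0.3647.
So the amount for C₂H₆ is 631 × 0.3647 = 230 mmol.

230 mmol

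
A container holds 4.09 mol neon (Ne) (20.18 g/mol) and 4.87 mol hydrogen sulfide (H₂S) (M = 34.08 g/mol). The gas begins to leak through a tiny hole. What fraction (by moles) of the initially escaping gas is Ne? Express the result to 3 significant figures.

0.522

Effusion rate of each component ∝ n_i/√M_i (partial pressure × 1/√M).
x_Ne(eff) = (n_Ne/√M_Ne) / (n_Ne/√M_Ne + n_H₂S/√M_H₂S)
= (4.09/√20.18) / (4.09/√20.18 + 4.87/√34.08) = 0.9105/(0.9105 + 0.8342) = 0.522.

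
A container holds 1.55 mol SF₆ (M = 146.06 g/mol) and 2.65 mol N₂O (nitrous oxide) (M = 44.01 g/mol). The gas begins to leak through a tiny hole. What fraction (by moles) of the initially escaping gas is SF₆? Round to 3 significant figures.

Effusion rate of each component ∝ n_i/√M_i (partial pressure × 1/√M).
x_SF₆(eff) = (n_SF₆/√M_SF₆) / (n_SF₆/√M_SF₆ + n_N₂O/√M_N₂O)
= (1.55/√146.06) / (1.55/√146.06 + 2.65/√44.01) = 0.1283/(0.1283 + 0.3995) = 0.243.

0.243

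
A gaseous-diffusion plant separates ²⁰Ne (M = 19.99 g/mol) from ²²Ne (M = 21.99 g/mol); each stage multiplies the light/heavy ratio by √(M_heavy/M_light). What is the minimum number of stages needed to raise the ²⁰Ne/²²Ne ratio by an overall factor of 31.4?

Single-stage factor α = √(21.99/19.99), so ln α = ½ ln(1.10005) = 0.04768.
Need α^N ≥ 31.4 ⇒ N ≥ ln(31.4) / ln α = 3.447 / 0.04768 = 72.29.
Minimum whole number of stages: N = 73.

73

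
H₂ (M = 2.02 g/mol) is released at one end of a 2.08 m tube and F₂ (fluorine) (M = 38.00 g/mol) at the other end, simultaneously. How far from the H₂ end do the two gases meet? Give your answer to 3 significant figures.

In equal time, each gas travels a distance ∝ its rate ∝ 1/√M, so d_H₂/d_F₂ = √(M_F₂/M_H₂) = √(38.00/2.02) = 4.337.
With d_H₂ + d_F₂ = 2.08 m, d_F₂ = 2.08/(1 + 4.337) = 0.3897 m.
d_H₂ = 2.08 − 0.3897 = 1.69 m.

1.69 m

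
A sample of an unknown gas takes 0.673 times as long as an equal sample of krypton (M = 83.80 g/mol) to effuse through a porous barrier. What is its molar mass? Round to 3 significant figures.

38.0 g/mol

Graham's law gives t_X/t_Kr = √(M_X/M_Kr).
0.673 = √(M_X/83.80)
M_X = 83.80 × 0.673² = 83.80 × 0.4529 = 38.0 g/mol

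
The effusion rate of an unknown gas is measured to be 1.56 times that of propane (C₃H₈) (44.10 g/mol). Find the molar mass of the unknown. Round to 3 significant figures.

Since effusion rate ∝ 1/√M, rate_X/rate_C₃H₈ = √(M_C₃H₈/M_X).
1.56 = √(44.10/M_X)
M_X = 44.10 / 1.56² = 44.10 / 2.434 = 18.1 g/mol

18.1 g/mol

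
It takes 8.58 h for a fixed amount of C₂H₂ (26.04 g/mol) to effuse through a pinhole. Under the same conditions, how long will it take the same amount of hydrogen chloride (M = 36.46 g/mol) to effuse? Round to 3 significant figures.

Since effusion rate ∝ 1/√M, t_HCl/t_C₂H₂ = √(M_HCl/M_C₂H₂) = √(36.46/26.04) = √1.400 = 1.183.
So the time for HCl is 8.58 × 1.183 = 10.2 h.

10.2 h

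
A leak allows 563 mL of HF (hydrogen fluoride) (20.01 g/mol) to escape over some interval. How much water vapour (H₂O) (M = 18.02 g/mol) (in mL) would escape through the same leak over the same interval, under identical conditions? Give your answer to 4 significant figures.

593.3 mL

By Graham's law, rate_H₂O/rate_HF = √(M_HF/M_H₂O) = √(20.01/18.02) = √1.110 = 1.054.
So the volume for H₂O is 563 × 1.054 = 593.3 mL.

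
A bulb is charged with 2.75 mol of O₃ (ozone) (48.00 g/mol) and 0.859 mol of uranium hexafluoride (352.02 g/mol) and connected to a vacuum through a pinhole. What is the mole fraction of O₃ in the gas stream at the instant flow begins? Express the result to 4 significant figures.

0.8966

The effusion rate of species i is ∝ p_i/√M_i ∝ n_i/√M_i.
So x_O₃ in the escaping gas = (n_O₃/√M_O₃) / Σ(n_i/√M_i)
= (2.75/√48.00) / (2.75/√48.00 + 0.859/√352.02) = 0.3969/(0.3969 + 0.04578) = 0.8966.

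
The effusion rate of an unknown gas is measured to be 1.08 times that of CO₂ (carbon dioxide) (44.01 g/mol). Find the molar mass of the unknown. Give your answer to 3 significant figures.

By Graham's law, rate_X/rate_CO₂ = √(M_CO₂/M_X).
1.08 = √(44.01/M_X)
M_X = 44.01 / 1.08² = 44.01 / 1.166 = 37.7 g/mol

37.7 g/mol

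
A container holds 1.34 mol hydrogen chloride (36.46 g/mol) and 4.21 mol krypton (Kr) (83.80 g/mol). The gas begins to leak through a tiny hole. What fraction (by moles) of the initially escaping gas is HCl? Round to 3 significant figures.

Rate_i ∝ x_i/√M_i (Graham's law weighted by mole fraction), so the effusate composition follows n_i/√M_i.
Mole fraction of HCl in the effusate = (n_HCl/√M_HCl) / (n_HCl/√M_HCl + n_Kr/√M_Kr)
= (1.34/√36.46) / (1.34/√36.46 + 4.21/√83.80) = 0.2219/(0.2219 + 0.4599) = 0.325.

0.325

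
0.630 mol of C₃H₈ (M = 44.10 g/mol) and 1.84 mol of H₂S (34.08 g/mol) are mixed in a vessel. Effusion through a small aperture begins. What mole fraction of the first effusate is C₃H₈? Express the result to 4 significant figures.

Each component's effusion rate ∝ (its partial pressure)·(1/√M) ∝ n_i/√M_i.
Mole fraction of C₃H₈ in the effusate = (n_C₃H₈/√M_C₃H₈) / (n_C₃H₈/√M_C₃H₈ + n_H₂S/√M_H₂S)
= (0.630/√44.10) / (0.630/√44.10 + 1.84/√34.08) = 0.09487/(0.09487 + 0.3152) = 0.2314.

0.2314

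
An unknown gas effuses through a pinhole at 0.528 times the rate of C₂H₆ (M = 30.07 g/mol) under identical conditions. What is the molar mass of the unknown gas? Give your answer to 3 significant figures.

Using Graham's law: rate_X/rate_C₂H₆ = √(M_C₂H₆/M_X).
0.528 = √(30.07/M_X)
M_X = 30.07 / 0.528² = 30.07 / 0.2788 = 108 g/mol

108 g/mol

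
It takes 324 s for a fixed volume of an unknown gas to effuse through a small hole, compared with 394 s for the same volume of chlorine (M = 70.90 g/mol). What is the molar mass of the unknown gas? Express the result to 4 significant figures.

Using Graham's law: t_X/t_Cl₂ = √(M_X/M_Cl₂).
324/394 = 0.8223 = √(M_X/70.90)
M_X = 70.90 × 0.8223² = 70.90 × 0.6762 = 47.95 g/mol

47.95 g/mol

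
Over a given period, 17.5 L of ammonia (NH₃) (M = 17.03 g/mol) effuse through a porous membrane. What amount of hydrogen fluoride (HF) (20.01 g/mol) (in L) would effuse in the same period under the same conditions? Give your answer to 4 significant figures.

16.14 L

Since effusion rate ∝ 1/√M, rate_HF/rate_NH₃ = √(M_NH₃/M_HF) = √(17.03/20.01) = √0.8511 = 0.9225.
So the volume for HF is 17.5 × 0.9225 = 16.14 L.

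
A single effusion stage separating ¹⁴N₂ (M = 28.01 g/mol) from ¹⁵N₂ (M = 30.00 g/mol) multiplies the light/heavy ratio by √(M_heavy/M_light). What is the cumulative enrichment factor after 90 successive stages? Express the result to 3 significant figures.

Overall factor = α^90 with α = √(30.00/28.01), i.e. (30.00/28.01)^(90/2).
= 1.07105^45 = 21.9.

21.9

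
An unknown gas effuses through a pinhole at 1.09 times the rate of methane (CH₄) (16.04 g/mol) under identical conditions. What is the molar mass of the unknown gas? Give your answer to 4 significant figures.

13.50 g/mol

Since effusion rate ∝ 1/√M, rate_X/rate_CH₄ = √(M_CH₄/M_X).
1.09 = √(16.04/M_X)
M_X = 16.04 / 1.09² = 16.04 / 1.188 = 13.50 g/mol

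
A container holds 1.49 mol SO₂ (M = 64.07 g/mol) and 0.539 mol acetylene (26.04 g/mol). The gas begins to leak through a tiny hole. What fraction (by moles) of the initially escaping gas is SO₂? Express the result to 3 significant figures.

Rate_i ∝ x_i/√M_i (Graham's law weighted by mole fraction), so the effusate composition follows n_i/√M_i.
Mole fraction of SO₂ in the effusate = (n_SO₂/√M_SO₂) / (n_SO₂/√M_SO₂ + n_C₂H₂/√M_C₂H₂)
= (1.49/√64.07) / (1.49/√64.07 + 0.539/√26.04) = 0.1861/(0.1861 + 0.1056) = 0.638.

0.638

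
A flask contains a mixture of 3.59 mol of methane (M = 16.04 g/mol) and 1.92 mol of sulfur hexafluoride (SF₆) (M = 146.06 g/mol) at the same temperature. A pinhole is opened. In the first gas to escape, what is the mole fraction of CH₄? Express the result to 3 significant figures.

Effusion rate of each component ∝ n_i/√M_i (partial pressure × 1/√M).
Mole fraction of CH₄ in the effusate = (n_CH₄/√M_CH₄) / (n_CH₄/√M_CH₄ + n_SF₆/√M_SF₆)
= (3.59/√16.04) / (3.59/√16.04 + 1.92/√146.06) = 0.8964/(0.8964 + 0.1589) = 0.849.

0.849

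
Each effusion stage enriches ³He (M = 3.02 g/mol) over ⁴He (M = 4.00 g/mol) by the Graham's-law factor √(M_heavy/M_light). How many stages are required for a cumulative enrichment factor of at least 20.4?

Per stage α = (4.00/3.02)^(1/2) = 1.32450^0.5, giving ln α = 0.1405.
Need α^N ≥ 20.4 ⇒ N ≥ ln(20.4) / ln α = 3.016 / 0.1405 = 21.46.
So at least 22 stages are needed.

22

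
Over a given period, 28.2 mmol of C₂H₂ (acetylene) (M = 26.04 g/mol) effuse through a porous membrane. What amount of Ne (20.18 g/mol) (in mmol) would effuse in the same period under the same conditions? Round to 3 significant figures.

32.0 mmol

By Graham's law, rate_Ne/rate_C₂H₂ = √(M_C₂H₂/M_Ne) = √(26.04/20.18) = √1.290 = 1.136.
So the amount for Ne is 28.2 × 1.136 = 32.0 mmol.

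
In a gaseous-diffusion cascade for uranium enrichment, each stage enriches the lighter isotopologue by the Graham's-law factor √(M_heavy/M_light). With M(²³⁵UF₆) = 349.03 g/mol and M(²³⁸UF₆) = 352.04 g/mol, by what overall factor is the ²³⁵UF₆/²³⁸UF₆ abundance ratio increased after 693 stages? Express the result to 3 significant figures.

19.6

After 693 stages the ratio has grown by (√(352.04/349.03))^693 = (352.04/349.03)^(693/2).
= 1.00862^(693/2) = 19.6.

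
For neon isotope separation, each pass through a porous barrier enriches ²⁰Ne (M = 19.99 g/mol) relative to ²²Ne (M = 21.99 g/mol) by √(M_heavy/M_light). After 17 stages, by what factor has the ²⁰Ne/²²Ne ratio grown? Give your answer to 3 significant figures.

Overall factor = α^17 with α = √(21.99/19.99), i.e. (21.99/19.99)^(17/2).
= 1.10005^(17/2) = 2.25.

2.25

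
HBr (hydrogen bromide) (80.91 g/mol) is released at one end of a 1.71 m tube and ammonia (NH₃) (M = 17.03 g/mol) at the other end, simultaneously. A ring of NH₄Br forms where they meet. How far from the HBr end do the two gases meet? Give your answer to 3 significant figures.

0.538 m

Distances travelled in equal time are proportional to diffusion rates, so d_HBr/d_NH₃ = √(M_NH₃/M_HBr) = √(17.03/80.91) = 0.4588.
With d_HBr + d_NH₃ = 1.71 m, d_NH₃ = 1.71/(1 + 0.4588) = 1.172 m.
d_HBr = 1.71 − 1.172 = 0.538 m.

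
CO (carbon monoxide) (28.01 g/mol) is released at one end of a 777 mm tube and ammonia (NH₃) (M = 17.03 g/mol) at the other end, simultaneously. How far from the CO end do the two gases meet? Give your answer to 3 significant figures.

In equal time, each gas travels a distance ∝ its rate ∝ 1/√M, so d_CO/d_NH₃ = √(M_NH₃/M_CO) = √(17.03/28.01) = 0.7797.
With d_CO + d_NH₃ = 777 mm, d_NH₃ = 777/(1 + 0.7797) = 436.6 mm.
d_CO = 777 − 436.6 = 340 mm.

340 mm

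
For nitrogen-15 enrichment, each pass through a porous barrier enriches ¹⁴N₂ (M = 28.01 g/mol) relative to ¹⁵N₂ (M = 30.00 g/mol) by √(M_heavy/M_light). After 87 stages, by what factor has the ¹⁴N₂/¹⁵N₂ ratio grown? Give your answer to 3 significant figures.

Each stage multiplies the ratio by α = √(30.00/28.01), so after 87 stages the overall factor is α^87 = (30.00/28.01)^(87/2).
= 1.07105^(87/2) = 19.8.

19.8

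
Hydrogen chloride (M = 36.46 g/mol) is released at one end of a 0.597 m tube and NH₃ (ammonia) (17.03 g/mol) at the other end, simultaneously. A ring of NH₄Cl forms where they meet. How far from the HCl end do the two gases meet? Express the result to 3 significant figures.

0.242 m

Graham's law gives d_HCl/d_NH₃ = rate_HCl/rate_NH₃ = √(M_NH₃/M_HCl) = √(17.03/36.46) = 0.6834.
With d_HCl + d_NH₃ = 0.597 m, d_NH₃ = 0.597/(1 + 0.6834) = 0.3546 m.
d_HCl = 0.597 − 0.3546 = 0.242 m.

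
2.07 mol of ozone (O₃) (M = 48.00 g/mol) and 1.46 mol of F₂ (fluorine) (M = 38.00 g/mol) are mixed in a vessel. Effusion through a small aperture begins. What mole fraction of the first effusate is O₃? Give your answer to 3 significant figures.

Rate_i ∝ x_i/√M_i (Graham's law weighted by mole fraction), so the effusate composition follows n_i/√M_i.
x_O₃(eff) = (n_O₃/√M_O₃) / (n_O₃/√M_O₃ + n_F₂/√M_F₂)
= (2.07/√48.00) / (2.07/√48.00 + 1.46/√38.00) = 0.2988/(0.2988 + 0.2368) = 0.558.

0.558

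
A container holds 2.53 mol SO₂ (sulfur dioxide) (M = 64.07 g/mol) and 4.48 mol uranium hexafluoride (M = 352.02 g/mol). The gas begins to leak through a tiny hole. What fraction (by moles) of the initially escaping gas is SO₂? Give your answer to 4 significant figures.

0.5697

The effusion rate of species i is ∝ p_i/√M_i ∝ n_i/√M_i.
x_SO₂(eff) = (n_SO₂/√M_SO₂) / (n_SO₂/√M_SO₂ + n_UF₆/√M_UF₆)
= (2.53/√64.07) / (2.53/√64.07 + 4.48/√352.02) = 0.3161/(0.3161 + 0.2388) = 0.5697.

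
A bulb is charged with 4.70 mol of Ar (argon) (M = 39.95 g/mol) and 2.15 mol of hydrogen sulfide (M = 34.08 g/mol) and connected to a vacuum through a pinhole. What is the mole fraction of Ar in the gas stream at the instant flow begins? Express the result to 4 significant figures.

0.6688

Rate_i ∝ x_i/√M_i (Graham's law weighted by mole fraction), so the effusate composition follows n_i/√M_i.
x_Ar(eff) = (n_Ar/√M_Ar) / (n_Ar/√M_Ar + n_H₂S/√M_H₂S)
= (4.70/√39.95) / (4.70/√39.95 + 2.15/√34.08) = 0.7436/(0.7436 + 0.3683) = 0.6688.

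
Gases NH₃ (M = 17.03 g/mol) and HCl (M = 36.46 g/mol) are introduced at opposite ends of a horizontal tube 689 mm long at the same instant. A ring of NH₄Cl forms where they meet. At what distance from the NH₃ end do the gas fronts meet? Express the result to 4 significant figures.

Graham's law gives d_NH₃/d_HCl = rate_NH₃/rate_HCl = √(M_HCl/M_NH₃) = √(36.46/17.03) = 1.463.
With d_NH₃ + d_HCl = 689 mm, d_HCl = 689/(1 + 1.463) = 279.7 mm.
d_NH₃ = 689 − 279.7 = 409.3 mm.

409.3 mm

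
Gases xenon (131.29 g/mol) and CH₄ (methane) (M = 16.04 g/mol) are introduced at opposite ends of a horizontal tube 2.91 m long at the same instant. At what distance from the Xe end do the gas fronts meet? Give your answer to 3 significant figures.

The fronts meet when d_Xe + d_CH₄ = L with d_Xe/d_CH₄ = √(M_CH₄/M_Xe) (Graham's law). Here √(M_CH₄/M_Xe) = √(16.04/131.29) = 0.3495.
With d_Xe + d_CH₄ = 2.91 m, d_CH₄ = 2.91/(1 + 0.3495) = 2.156 m.
d_Xe = 2.91 − 2.156 = 0.754 m.

0.754 m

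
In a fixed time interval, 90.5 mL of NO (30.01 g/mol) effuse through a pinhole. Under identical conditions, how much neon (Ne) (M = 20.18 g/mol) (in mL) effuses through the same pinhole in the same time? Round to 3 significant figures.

Graham's law gives rate_Ne/rate_NO = √(M_NO/M_Ne) = √(30.01/20.18) = √1.487 = 1.219.
So the volume for Ne is 90.5 × 1.219 = 110 mL.

110 mL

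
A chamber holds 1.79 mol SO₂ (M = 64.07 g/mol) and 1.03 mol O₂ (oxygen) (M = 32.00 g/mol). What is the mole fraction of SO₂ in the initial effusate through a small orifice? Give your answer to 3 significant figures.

The effusion rate of species i is ∝ p_i/√M_i ∝ n_i/√M_i.
x_SO₂(eff) = (n_SO₂/√M_SO₂) / (n_SO₂/√M_SO₂ + n_O₂/√M_O₂)
= (1.79/√64.07) / (1.79/√64.07 + 1.03/√32.00) = 0.2236/(0.2236 + 0.1821) = 0.551.

0.551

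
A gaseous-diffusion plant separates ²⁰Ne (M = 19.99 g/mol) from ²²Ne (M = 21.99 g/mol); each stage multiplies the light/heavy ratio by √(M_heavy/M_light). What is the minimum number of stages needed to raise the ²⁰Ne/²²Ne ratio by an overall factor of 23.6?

67

Per stage α = (21.99/19.99)^(1/2) = 1.10005^0.5, giving ln α = 0.04768.
Need α^N ≥ 23.6 ⇒ N ≥ ln(23.6) / ln α = 3.161 / 0.04768 = 66.30.
Rounding up, N = 67 stages.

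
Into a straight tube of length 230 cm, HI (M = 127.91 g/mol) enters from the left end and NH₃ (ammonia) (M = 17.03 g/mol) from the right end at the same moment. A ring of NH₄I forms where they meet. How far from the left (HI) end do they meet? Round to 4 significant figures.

Graham's law gives d_HI/d_NH₃ = rate_HI/rate_NH₃ = √(M_NH₃/M_HI) = √(17.03/127.91) = 0.3649.
With d_HI + d_NH₃ = 230 cm, d_NH₃ = 230/(1 + 0.3649) = 168.5 cm.
d_HI = 230 − 168.5 = 61.49 cm.

61.49 cm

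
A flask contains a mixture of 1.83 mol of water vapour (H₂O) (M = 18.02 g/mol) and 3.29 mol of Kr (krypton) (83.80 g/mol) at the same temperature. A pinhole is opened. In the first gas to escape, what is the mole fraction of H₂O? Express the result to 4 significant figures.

Each component's effusion rate ∝ (its partial pressure)·(1/√M) ∝ n_i/√M_i.
x_H₂O(eff) = (n_H₂O/√M_H₂O) / (n_H₂O/√M_H₂O + n_Kr/√M_Kr)
= (1.83/√18.02) / (1.83/√18.02 + 3.29/√83.80) = 0.4311/(0.4311 + 0.3594) = 0.5454.

0.5454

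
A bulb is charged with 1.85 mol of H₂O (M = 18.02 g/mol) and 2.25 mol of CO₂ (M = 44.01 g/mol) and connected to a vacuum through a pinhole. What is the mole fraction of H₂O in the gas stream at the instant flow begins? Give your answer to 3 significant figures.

0.562

The effusion rate of species i is ∝ p_i/√M_i ∝ n_i/√M_i.
Mole fraction of H₂O in the effusate = (n_H₂O/√M_H₂O) / (n_H₂O/√M_H₂O + n_CO₂/√M_CO₂)
= (1.85/√18.02) / (1.85/√18.02 + 2.25/√44.01) = 0.4358/(0.4358 + 0.3392) = 0.562.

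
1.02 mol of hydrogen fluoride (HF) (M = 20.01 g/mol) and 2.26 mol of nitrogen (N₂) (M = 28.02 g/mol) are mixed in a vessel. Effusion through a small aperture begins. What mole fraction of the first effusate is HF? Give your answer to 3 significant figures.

Rate_i ∝ x_i/√M_i (Graham's law weighted by mole fraction), so the effusate composition follows n_i/√M_i.
x_HF(eff) = (n_HF/√M_HF) / (n_HF/√M_HF + n_N₂/√M_N₂)
= (1.02/√20.01) / (1.02/√20.01 + 2.26/√28.02) = 0.2280/(0.2280 + 0.4269) = 0.348.

0.348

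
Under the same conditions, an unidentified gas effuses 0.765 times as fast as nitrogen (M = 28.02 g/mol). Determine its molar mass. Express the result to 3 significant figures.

47.9 g/mol

Graham's law gives rate_X/rate_N₂ = √(M_N₂/M_X).
0.765 = √(28.02/M_X)
M_X = 28.02 / 0.765² = 28.02 / 0.5852 = 47.9 g/mol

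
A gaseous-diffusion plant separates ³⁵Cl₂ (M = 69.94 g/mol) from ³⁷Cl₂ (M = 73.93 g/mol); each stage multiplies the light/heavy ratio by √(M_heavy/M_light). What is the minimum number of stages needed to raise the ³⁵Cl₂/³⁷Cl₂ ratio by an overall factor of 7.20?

Per stage α = (73.93/69.94)^(1/2) = 1.05705^0.5, giving ln α = 0.02774.
Need α^N ≥ 7.20 ⇒ N ≥ ln(7.20) / ln α = 1.974 / 0.02774 = 71.16.
Minimum whole number of stages: N = 72.

72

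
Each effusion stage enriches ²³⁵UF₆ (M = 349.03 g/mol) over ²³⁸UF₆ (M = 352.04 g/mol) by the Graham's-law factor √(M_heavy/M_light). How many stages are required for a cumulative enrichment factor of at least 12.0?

Per stage α = (352.04/349.03)^(1/2) = 1.00862^0.5, giving ln α = 0.004293.
Need α^N ≥ 12.0 ⇒ N ≥ ln(12.0) / ln α = 2.485 / 0.004293 = 578.77.
So at least 579 stages are needed.

579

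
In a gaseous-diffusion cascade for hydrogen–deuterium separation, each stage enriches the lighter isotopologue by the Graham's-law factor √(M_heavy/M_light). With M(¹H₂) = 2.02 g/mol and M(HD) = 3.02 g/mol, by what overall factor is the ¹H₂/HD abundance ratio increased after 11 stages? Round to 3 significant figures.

9.13

The single-stage factor is √(M_heavy/M_light), so 11 stages give [√(3.02/2.02)]^11 = (3.02/2.02)^(11/2).
= 1.49505^(11/2) = 9.13.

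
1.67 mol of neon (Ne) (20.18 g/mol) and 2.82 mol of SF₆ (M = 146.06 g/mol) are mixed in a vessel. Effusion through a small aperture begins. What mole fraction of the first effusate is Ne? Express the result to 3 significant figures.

Rate_i ∝ x_i/√M_i (Graham's law weighted by mole fraction), so the effusate composition follows n_i/√M_i.
So x_Ne in the escaping gas = (n_Ne/√M_Ne) / Σ(n_i/√M_i)
= (1.67/√20.18) / (1.67/√20.18 + 2.82/√146.06) = 0.3718/(0.3718 + 0.2333) = 0.614.

0.614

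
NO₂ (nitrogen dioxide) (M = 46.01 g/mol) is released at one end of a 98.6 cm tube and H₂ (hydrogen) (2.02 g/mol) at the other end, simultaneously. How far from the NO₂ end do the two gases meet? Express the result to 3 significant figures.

17.1 cm

In equal time, each gas travels a distance ∝ its rate ∝ 1/√M, so d_NO₂/d_H₂ = √(M_H₂/M_NO₂) = √(2.02/46.01) = 0.2095.
With d_NO₂ + d_H₂ = 98.6 cm, d_H₂ = 98.6/(1 + 0.2095) = 81.52 cm.
d_NO₂ = 98.6 − 81.52 = 17.1 cm.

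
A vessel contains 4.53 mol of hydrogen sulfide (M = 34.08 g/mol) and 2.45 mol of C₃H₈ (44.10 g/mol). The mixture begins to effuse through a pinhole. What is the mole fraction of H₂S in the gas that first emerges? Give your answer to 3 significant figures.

Each component's effusion rate ∝ (its partial pressure)·(1/√M) ∝ n_i/√M_i.
Mole fraction of H₂S in the effusate = (n_H₂S/√M_H₂S) / (n_H₂S/√M_H₂S + n_C₃H₈/√M_C₃H₈)
= (4.53/√34.08) / (4.53/√34.08 + 2.45/√44.10) = 0.7760/(0.7760 + 0.3689) = 0.678.

0.678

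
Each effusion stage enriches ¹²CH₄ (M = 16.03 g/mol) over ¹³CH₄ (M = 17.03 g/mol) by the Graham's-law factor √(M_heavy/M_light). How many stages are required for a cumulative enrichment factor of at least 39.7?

Single-stage factor α = √(17.03/16.03), so ln α = ½ ln(1.06238) = 0.03026.
Need α^N ≥ 39.7 ⇒ N ≥ ln(39.7) / ln α = 3.681 / 0.03026 = 121.67.
Minimum whole number of stages: N = 122.

122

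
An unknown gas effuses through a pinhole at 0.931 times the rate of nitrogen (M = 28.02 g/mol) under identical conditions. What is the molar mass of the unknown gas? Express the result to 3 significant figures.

By Graham's law, rate_X/rate_N₂ = √(M_N₂/M_X).
0.931 = √(28.02/M_X)
M_X = 28.02 / 0.931² = 28.02 / 0.8668 = 32.3 g/mol

32.3 g/mol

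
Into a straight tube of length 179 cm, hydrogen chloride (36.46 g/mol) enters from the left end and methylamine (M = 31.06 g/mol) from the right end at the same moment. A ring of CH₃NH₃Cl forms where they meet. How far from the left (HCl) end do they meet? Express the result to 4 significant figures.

Graham's law gives d_HCl/d_CH₃NH₂ = rate_HCl/rate_CH₃NH₂ = √(M_CH₃NH₂/M_HCl) = √(31.06/36.46) = 0.9230.
With d_HCl + d_CH₃NH₂ = 179 cm, d_CH₃NH₂ = 179/(1 + 0.9230) = 93.08 cm.
d_HCl = 179 − 93.08 = 85.92 cm.

85.92 cm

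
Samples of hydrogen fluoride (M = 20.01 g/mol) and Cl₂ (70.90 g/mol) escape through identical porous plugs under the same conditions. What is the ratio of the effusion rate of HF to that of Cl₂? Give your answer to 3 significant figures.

1.88

Since effusion rate ∝ 1/√M, rate_HF/rate_Cl₂ = √(M_Cl₂/M_HF) = √(70.90/20.01) = √3.543 = 1.88.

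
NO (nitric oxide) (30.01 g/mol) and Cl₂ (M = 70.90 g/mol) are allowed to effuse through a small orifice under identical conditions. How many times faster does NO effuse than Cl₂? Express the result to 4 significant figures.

1.537

From Graham's law, rate_NO/rate_Cl₂ = √(M_Cl₂/M_NO) = √(70.90/30.01) = √2.363 = 1.537.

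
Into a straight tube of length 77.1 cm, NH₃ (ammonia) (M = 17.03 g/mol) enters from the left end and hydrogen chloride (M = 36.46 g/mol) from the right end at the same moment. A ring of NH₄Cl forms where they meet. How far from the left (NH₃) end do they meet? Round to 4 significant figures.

Distances travelled in equal time are proportional to diffusion rates, so d_NH₃/d_HCl = √(M_HCl/M_NH₃) = √(36.46/17.03) = 1.463.
With d_NH₃ + d_HCl = 77.1 cm, d_HCl = 77.1/(1 + 1.463) = 31.30 cm.
d_NH₃ = 77.1 − 31.30 = 45.80 cm.

45.80 cm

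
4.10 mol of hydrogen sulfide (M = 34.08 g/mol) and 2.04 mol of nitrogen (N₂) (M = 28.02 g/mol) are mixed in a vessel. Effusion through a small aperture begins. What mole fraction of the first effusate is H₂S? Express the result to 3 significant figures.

0.646

Each component's effusion rate ∝ (its partial pressure)·(1/√M) ∝ n_i/√M_i.
x_H₂S(eff) = (n_H₂S/√M_H₂S) / (n_H₂S/√M_H₂S + n_N₂/√M_N₂)
= (4.10/√34.08) / (4.10/√34.08 + 2.04/√28.02) = 0.7023/(0.7023 + 0.3854) = 0.646.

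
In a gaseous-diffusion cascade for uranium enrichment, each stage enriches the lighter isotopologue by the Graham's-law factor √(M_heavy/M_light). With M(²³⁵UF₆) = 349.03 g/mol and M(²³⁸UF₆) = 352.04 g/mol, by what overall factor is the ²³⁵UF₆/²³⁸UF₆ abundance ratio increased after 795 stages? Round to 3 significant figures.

30.4

After 795 stages the ratio has grown by (√(352.04/349.03))^795 = (352.04/349.03)^(795/2).
= 1.00862^(795/2) = 30.4.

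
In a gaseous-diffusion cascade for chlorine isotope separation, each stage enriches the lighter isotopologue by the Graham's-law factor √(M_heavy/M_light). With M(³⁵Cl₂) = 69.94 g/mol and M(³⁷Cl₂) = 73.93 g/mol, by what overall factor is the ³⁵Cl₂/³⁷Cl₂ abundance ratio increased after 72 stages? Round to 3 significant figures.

7.37

After 72 stages the ratio has grown by (√(73.93/69.94))^72 = (73.93/69.94)^(72/2).
= 1.05705^36 = 7.37.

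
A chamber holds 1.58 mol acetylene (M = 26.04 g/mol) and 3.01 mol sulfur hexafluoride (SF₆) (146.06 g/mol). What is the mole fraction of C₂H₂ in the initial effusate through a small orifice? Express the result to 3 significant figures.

Rate_i ∝ x_i/√M_i (Graham's law weighted by mole fraction), so the effusate composition follows n_i/√M_i.
Mole fraction of C₂H₂ in the effusate = (n_C₂H₂/√M_C₂H₂) / (n_C₂H₂/√M_C₂H₂ + n_SF₆/√M_SF₆)
= (1.58/√26.04) / (1.58/√26.04 + 3.01/√146.06) = 0.3096/(0.3096 + 0.2491) = 0.554.

0.554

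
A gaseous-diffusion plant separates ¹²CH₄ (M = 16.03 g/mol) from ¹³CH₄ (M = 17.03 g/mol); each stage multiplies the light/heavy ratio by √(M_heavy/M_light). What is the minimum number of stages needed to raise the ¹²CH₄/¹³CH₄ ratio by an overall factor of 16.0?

Per stage α = (17.03/16.03)^(1/2) = 1.06238^0.5, giving ln α = 0.03026.
Need α^N ≥ 16.0 ⇒ N ≥ ln(16.0) / ln α = 2.773 / 0.03026 = 91.63.
Minimum whole number of stages: N = 92.

92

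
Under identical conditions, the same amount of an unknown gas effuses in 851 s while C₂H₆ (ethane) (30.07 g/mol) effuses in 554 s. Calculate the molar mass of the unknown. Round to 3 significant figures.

71.0 g/mol

Since effusion rate ∝ 1/√M, t_X/t_C₂H₆ = √(M_X/M_C₂H₆).
851/554 = 1.536 = √(M_X/30.07)
M_X = 30.07 × 1.536² = 30.07 × 2.360 = 71.0 g/mol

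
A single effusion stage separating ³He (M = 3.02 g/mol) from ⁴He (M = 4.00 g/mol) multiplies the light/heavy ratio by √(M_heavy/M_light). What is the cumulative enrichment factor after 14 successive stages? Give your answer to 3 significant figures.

Each stage multiplies the ratio by α = √(4.00/3.02), so after 14 stages the overall factor is α^14 = (4.00/3.02)^(14/2).
= 1.32450^7 = 7.15.

7.15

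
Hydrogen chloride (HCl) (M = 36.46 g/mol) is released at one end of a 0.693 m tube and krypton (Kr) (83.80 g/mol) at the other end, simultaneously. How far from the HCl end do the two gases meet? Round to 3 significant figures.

0.418 m

In equal time, each gas travels a distance ∝ its rate ∝ 1/√M, so d_HCl/d_Kr = √(M_Kr/M_HCl) = √(83.80/36.46) = 1.516.
With d_HCl + d_Kr = 0.693 m, d_Kr = 0.693/(1 + 1.516) = 0.2754 m.
d_HCl = 0.693 − 0.2754 = 0.418 m.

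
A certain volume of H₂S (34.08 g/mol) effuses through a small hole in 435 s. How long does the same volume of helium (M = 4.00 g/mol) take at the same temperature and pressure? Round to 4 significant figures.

149.0 s

From Graham's law, t_He/t_H₂S = √(M_He/M_H₂S) = √(4.00/34.08) = √0.1174 = 0.3426.
So the time for He is 435 × 0.3426 = 149.0 s.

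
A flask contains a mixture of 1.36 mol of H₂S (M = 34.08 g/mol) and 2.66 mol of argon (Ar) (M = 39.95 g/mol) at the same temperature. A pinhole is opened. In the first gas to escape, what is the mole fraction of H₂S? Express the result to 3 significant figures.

Rate_i ∝ x_i/√M_i (Graham's law weighted by mole fraction), so the effusate composition follows n_i/√M_i.
x_H₂S(eff) = (n_H₂S/√M_H₂S) / (n_H₂S/√M_H₂S + n_Ar/√M_Ar)
= (1.36/√34.08) / (1.36/√34.08 + 2.66/√39.95) = 0.2330/(0.2330 + 0.4208) = 0.356.

0.356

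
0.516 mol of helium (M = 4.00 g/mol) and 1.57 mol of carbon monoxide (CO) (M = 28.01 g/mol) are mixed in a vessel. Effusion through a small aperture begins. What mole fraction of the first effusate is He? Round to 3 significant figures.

Rate_i ∝ x_i/√M_i (Graham's law weighted by mole fraction), so the effusate composition follows n_i/√M_i.
Mole fraction of He in the effusate = (n_He/√M_He) / (n_He/√M_He + n_CO/√M_CO)
= (0.516/√4.00) / (0.516/√4.00 + 1.57/√28.01) = 0.2580/(0.2580 + 0.2966) = 0.465.

0.465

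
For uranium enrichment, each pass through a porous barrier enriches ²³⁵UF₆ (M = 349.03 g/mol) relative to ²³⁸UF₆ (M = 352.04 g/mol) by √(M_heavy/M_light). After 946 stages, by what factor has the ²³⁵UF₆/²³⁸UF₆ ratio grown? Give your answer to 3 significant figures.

The single-stage factor is √(M_heavy/M_light), so 946 stages give [√(352.04/349.03)]^946 = (352.04/349.03)^(946/2).
= 1.00862^473 = 58.1.

58.1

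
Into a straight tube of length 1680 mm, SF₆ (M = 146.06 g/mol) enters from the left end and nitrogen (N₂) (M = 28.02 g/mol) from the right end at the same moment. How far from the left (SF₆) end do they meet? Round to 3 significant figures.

Graham's law gives d_SF₆/d_N₂ = rate_SF₆/rate_N₂ = √(M_N₂/M_SF₆) = √(28.02/146.06) = 0.4380.
With d_SF₆ + d_N₂ = 1680 mm, d_N₂ = 1680/(1 + 0.4380) = 1168 mm.
d_SF₆ = 1680 − 1168 = 512 mm.

512 mm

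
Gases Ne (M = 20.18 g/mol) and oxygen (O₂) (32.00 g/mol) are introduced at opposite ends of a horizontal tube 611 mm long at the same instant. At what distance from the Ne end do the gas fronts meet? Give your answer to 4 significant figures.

The fronts meet when d_Ne + d_O₂ = L with d_Ne/d_O₂ = √(M_O₂/M_Ne) (Graham's law). Here √(M_O₂/M_Ne) = √(32.00/20.18) = 1.259.
With d_Ne + d_O₂ = 611 mm, d_O₂ = 611/(1 + 1.259) = 270.4 mm.
d_Ne = 611 − 270.4 = 340.6 mm.

340.6 mm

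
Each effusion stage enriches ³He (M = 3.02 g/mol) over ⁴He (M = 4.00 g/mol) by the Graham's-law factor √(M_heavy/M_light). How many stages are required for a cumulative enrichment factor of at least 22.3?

23

Per stage α = (4.00/3.02)^(1/2) = 1.32450^0.5, giving ln α = 0.1405.
Need α^N ≥ 22.3 ⇒ N ≥ ln(22.3) / ln α = 3.105 / 0.1405 = 22.09.
So at least 23 stages are needed.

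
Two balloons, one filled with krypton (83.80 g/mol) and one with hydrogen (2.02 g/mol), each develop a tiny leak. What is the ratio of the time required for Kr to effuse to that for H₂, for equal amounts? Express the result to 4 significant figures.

By Graham's law, t_Kr/t_H₂ = √(M_Kr/M_H₂) = √(83.80/2.02) = √41.49 = 6.441.

6.441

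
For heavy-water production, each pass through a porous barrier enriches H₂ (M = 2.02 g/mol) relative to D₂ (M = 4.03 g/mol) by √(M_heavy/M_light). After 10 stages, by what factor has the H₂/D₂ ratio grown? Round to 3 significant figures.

The single-stage factor is √(M_heavy/M_light), so 10 stages give [√(4.03/2.02)]^10 = (4.03/2.02)^(10/2).
= 1.99505^5 = 31.6.

31.6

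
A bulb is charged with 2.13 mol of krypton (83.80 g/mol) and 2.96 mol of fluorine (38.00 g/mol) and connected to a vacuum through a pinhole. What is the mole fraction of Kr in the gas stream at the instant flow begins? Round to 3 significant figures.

0.326

Rate_i ∝ x_i/√M_i (Graham's law weighted by mole fraction), so the effusate composition follows n_i/√M_i.
Mole fraction of Kr in the effusate = (n_Kr/√M_Kr) / (n_Kr/√M_Kr + n_F₂/√M_F₂)
= (2.13/√83.80) / (2.13/√83.80 + 2.96/√38.00) = 0.2327/(0.2327 + 0.4802) = 0.326.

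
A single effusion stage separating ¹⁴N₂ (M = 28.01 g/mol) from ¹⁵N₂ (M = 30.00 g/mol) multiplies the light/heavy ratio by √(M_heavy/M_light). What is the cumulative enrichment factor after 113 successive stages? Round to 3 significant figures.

48.3

Overall factor = α^113 with α = √(30.00/28.01), i.e. (30.00/28.01)^(113/2).
= 1.07105^(113/2) = 48.3.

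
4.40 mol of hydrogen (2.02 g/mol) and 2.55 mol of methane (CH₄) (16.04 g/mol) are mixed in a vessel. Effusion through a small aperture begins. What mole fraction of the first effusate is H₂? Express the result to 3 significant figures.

0.829

The effusion rate of species i is ∝ p_i/√M_i ∝ n_i/√M_i.
x_H₂(eff) = (n_H₂/√M_H₂) / (n_H₂/√M_H₂ + n_CH₄/√M_CH₄)
= (4.40/√2.02) / (4.40/√2.02 + 2.55/√16.04) = 3.096/(3.096 + 0.6367) = 0.829.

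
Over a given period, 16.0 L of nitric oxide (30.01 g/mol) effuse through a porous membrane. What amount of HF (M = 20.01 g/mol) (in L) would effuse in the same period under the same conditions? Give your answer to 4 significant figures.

19.59 L

Graham's law gives rate_HF/rate_NO = √(M_NO/M_HF) = √(30.01/20.01) = √1.500 = 1.225.
So the volume for HF is 16.0 × 1.225 = 19.59 L.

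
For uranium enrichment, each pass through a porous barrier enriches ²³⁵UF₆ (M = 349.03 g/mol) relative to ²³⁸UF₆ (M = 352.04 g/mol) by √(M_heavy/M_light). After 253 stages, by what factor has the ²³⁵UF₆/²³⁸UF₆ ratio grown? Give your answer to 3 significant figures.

2.96

After 253 stages the ratio has grown by (√(352.04/349.03))^253 = (352.04/349.03)^(253/2).
= 1.00862^(253/2) = 2.96.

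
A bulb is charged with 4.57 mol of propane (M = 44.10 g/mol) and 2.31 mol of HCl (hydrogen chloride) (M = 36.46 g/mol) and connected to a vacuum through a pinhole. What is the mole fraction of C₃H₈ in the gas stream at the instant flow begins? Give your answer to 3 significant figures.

The effusion rate of species i is ∝ p_i/√M_i ∝ n_i/√M_i.
x_C₃H₈(eff) = (n_C₃H₈/√M_C₃H₈) / (n_C₃H₈/√M_C₃H₈ + n_HCl/√M_HCl)
= (4.57/√44.10) / (4.57/√44.10 + 2.31/√36.46) = 0.6882/(0.6882 + 0.3826) = 0.643.

0.643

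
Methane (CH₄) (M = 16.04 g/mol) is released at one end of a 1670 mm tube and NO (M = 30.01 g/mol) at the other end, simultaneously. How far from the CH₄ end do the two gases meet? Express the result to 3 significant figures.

The fronts meet when d_CH₄ + d_NO = L with d_CH₄/d_NO = √(M_NO/M_CH₄) (Graham's law). Here √(M_NO/M_CH₄) = √(30.01/16.04) = 1.368.
With d_CH₄ + d_NO = 1670 mm, d_NO = 1670/(1 + 1.368) = 705.3 mm.
d_CH₄ = 1670 − 705.3 = 965 mm.

965 mm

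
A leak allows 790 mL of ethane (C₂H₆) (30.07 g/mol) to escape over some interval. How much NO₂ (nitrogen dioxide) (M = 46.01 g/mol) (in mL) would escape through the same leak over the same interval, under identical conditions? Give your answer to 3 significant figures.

639 mL

Using Graham's law: rate_NO₂/rate_C₂H₆ = √(M_C₂H₆/M_NO₂) = √(30.07/46.01) = √0.6536 = 0.8084.
So the volume for NO₂ is 790 × 0.8084 = 639 mL.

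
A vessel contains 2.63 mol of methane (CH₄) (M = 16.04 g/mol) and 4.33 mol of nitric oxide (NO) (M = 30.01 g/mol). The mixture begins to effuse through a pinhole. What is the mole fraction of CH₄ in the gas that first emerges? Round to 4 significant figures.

0.4538

Each component's effusion rate ∝ (its partial pressure)·(1/√M) ∝ n_i/√M_i.
So x_CH₄ in the escaping gas = (n_CH₄/√M_CH₄) / Σ(n_i/√M_i)
= (2.63/√16.04) / (2.63/√16.04 + 4.33/√30.01) = 0.6567/(0.6567 + 0.7904) = 0.4538.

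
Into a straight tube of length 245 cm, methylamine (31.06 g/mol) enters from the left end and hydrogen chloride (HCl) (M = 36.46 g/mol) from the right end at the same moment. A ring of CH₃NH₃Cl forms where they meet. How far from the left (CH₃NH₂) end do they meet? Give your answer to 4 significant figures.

127.4 cm

Distances travelled in equal time are proportional to diffusion rates, so d_CH₃NH₂/d_HCl = √(M_HCl/M_CH₃NH₂) = √(36.46/31.06) = 1.083.
With d_CH₃NH₂ + d_HCl = 245 cm, d_HCl = 245/(1 + 1.083) = 117.6 cm.
d_CH₃NH₂ = 245 − 117.6 = 127.4 cm.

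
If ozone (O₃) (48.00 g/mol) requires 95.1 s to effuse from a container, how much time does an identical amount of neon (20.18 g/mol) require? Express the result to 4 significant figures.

Graham's law gives t_Ne/t_O₃ = √(M_Ne/M_O₃) = √(20.18/48.00) = √0.4204 = 0.6484.
So the time for Ne is 95.1 × 0.6484 = 61.66 s.

61.66 s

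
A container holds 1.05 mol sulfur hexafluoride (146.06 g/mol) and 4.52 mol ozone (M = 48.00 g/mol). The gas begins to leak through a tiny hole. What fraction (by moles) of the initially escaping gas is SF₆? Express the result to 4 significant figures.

The effusion rate of species i is ∝ p_i/√M_i ∝ n_i/√M_i.
So x_SF₆ in the escaping gas = (n_SF₆/√M_SF₆) / Σ(n_i/√M_i)
= (1.05/√146.06) / (1.05/√146.06 + 4.52/√48.00) = 0.08688/(0.08688 + 0.6524) = 0.1175.

0.1175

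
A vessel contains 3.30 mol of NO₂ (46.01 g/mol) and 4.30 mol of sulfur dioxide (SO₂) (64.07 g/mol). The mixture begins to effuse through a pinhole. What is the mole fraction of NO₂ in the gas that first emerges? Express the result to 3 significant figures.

Rate_i ∝ x_i/√M_i (Graham's law weighted by mole fraction), so the effusate composition follows n_i/√M_i.
x_NO₂(eff) = (n_NO₂/√M_NO₂) / (n_NO₂/√M_NO₂ + n_SO₂/√M_SO₂)
= (3.30/√46.01) / (3.30/√46.01 + 4.30/√64.07) = 0.4865/(0.4865 + 0.5372) = 0.475.

0.475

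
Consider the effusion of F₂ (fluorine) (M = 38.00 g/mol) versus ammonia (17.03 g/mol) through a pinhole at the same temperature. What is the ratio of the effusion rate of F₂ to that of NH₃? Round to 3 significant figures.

Graham's law gives rate_F₂/rate_NH₃ = √(M_NH₃/M_F₂) = √(17.03/38.00) = √0.4482 = 0.669.

0.669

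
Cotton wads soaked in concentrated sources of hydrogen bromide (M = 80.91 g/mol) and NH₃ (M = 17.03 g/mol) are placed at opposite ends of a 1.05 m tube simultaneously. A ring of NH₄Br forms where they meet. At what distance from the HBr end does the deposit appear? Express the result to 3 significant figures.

In equal time, each gas travels a distance ∝ its rate ∝ 1/√M, so d_HBr/d_NH₃ = √(M_NH₃/M_HBr) = √(17.03/80.91) = 0.4588.
With d_HBr + d_NH₃ = 1.05 m, d_NH₃ = 1.05/(1 + 0.4588) = 0.7198 m.
d_HBr = 1.05 − 0.7198 = 0.330 m.

0.330 m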